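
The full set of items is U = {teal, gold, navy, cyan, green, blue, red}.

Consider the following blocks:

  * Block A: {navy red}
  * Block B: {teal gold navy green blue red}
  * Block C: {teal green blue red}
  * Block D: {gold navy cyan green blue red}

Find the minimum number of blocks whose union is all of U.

Take {C, D}. Their union is {teal, gold, navy, cyan, green, blue, red}, which is all 7 items.
No single block has all 7 items (the largest, B, has 6), so 2 is optimal.

2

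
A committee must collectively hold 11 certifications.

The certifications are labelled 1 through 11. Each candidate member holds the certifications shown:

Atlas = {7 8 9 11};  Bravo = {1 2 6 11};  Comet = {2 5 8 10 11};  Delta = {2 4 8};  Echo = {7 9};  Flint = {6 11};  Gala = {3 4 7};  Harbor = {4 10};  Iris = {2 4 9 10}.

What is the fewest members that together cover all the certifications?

Take {Atlas, Bravo, Comet, Gala}. Their union is {1, 2, 3, 4, 5, 6, 7, 8, 9, 10, 11}, which is all 11 certifications.
Only Bravo contains 1, so Bravo is forced; the remaining 7 certifications need at least 3 more members (each remaining member adds at most 3) — so at least 4 members are needed, and 4 is optimal.

4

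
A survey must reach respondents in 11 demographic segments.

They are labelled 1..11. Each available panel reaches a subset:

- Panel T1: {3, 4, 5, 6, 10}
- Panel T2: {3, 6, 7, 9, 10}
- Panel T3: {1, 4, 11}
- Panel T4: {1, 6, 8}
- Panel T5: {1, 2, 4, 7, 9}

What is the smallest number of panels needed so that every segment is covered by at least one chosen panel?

T1 and T3 and T4 and T5 together: T1 ∪ T3 ∪ T4 ∪ T5 = {1, 2, 3, 4, 5, 6, 7, 8, 9, 10, 11} — every segment is covered.
No 3 of the 5 panels cover everything (all 10 combinations miss at least one segment), so 4 is optimal.

4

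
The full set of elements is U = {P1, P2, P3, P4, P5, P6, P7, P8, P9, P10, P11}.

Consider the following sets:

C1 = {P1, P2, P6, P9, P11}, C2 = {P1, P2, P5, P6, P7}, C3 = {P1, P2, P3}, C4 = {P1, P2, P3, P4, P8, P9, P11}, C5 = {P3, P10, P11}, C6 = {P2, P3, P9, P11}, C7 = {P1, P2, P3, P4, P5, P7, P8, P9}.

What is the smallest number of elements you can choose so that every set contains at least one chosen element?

2

Take H = {P3, P6}. Each listed set contains at least one of these, so H is a hitting set of size 2.
The sets C2, C5 are pairwise disjoint, so any hitting set needs a separate element for each — at least 2. Hence 2 is optimal.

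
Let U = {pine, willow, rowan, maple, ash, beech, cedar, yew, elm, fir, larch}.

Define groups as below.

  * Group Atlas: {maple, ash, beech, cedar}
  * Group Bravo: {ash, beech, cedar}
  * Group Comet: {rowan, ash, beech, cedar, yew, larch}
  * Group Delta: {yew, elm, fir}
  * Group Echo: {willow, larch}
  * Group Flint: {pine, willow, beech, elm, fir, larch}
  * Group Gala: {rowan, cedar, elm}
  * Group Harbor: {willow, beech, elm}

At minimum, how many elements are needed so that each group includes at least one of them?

The 3 elements {ash, elm, larch} hit every group.
The groups Bravo, Delta, Echo are pairwise disjoint, so any hitting set needs a separate element for each — at least 3. Hence 3 is optimal.

3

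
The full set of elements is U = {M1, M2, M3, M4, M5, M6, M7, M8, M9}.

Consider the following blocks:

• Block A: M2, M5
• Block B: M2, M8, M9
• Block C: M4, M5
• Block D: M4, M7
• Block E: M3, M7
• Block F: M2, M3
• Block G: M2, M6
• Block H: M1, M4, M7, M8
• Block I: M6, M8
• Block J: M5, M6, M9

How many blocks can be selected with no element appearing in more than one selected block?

C, E, I are pairwise disjoint (C={M4,M5}; E={M3,M7}; I={M6,M8}).
Every remaining block overlaps one of these, and no 4 of the listed blocks are pairwise disjoint, so 3 is the maximum.

3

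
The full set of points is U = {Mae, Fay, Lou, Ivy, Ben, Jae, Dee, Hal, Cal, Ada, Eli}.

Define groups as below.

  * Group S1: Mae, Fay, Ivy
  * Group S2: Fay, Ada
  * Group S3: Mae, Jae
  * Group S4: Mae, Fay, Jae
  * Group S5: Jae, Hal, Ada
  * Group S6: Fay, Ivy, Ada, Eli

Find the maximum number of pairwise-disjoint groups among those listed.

2

S2, S3 are pairwise disjoint (S2={Fay,Ada}; S3={Mae,Jae}).
Every remaining group overlaps one of these, and no 3 of the listed groups are pairwise disjoint, so 2 is the maximum.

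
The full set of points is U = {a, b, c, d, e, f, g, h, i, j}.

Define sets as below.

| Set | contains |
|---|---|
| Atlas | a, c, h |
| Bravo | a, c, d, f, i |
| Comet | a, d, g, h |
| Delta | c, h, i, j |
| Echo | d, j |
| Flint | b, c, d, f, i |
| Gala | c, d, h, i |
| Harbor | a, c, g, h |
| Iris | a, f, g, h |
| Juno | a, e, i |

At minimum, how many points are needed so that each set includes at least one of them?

The 3 points {h, i, j} hit every set.
No choice of 2 points meets every set, so 3 is the minimum.

3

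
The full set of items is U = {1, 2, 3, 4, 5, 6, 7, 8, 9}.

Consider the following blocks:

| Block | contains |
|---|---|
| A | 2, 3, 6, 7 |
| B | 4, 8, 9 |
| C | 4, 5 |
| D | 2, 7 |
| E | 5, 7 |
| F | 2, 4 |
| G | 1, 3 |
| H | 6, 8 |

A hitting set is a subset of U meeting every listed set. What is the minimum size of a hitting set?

Take T = {1, 4, 6, 7}. Each listed block contains at least one of these, so T is a hitting set of size 4.
The blocks C, D, G, H are pairwise disjoint, so any hitting set needs a separate item for each — at least 4. Hence 4 is optimal.

4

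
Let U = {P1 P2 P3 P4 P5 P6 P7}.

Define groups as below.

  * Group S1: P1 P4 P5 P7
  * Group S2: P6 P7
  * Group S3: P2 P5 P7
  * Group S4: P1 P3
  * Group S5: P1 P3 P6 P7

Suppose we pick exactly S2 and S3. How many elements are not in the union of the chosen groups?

3

Union of S2, S3 = {P2, P5, P6, P7}.
Not covered: P1, P3, P4 — 3 elements.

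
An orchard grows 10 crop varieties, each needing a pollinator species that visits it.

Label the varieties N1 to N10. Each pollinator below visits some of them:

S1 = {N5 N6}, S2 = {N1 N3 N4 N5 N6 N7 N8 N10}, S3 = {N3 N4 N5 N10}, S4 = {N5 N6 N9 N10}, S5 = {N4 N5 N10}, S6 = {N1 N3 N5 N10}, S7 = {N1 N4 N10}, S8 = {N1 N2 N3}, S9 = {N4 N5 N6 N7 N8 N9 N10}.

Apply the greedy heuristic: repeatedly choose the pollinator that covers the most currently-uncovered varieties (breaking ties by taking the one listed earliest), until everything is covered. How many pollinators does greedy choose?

Greedy: pick S2 (covers 8 new) → pick S4 (covers 1 new) → pick S8 (covers 1 new). Total picks: 3.
(The true minimum cover uses only 2 pollinators, so greedy is not optimal here.)

3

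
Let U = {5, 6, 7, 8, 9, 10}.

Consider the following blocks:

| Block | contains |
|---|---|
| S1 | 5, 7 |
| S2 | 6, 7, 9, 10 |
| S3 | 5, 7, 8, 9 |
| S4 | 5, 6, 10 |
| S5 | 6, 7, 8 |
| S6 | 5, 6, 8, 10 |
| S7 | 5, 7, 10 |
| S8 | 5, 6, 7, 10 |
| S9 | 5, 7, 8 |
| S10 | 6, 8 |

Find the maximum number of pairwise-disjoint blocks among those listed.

S1, S10 are pairwise disjoint (S1={5,7}; S10={6,8}).
Every remaining block overlaps one of these, and no 3 of the listed blocks are pairwise disjoint, so 2 is the maximum.

2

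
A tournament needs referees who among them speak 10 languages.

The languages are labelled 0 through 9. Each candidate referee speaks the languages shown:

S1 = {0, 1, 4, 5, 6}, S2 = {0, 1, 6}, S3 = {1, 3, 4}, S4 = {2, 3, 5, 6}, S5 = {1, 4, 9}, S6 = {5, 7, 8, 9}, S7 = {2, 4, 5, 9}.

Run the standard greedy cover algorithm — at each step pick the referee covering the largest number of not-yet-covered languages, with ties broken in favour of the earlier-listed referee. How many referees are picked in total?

Greedy: pick S1 (covers 5 new) → pick S6 (covers 3 new) → pick S4 (covers 2 new). Total picks: 3.

3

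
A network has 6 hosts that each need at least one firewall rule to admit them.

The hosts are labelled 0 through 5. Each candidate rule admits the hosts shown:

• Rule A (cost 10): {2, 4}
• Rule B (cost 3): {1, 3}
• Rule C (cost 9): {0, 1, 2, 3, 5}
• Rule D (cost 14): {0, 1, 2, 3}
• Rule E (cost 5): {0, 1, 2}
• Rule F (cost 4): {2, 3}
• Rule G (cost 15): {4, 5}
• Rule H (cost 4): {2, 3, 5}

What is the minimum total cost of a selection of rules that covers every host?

A, E, H together cover every host (A ∪ E ∪ H = {0, 1, 2, 3, 4, 5}); total cost 10 + 5 + 4 = 19.
No covering selection has total cost below 19.

19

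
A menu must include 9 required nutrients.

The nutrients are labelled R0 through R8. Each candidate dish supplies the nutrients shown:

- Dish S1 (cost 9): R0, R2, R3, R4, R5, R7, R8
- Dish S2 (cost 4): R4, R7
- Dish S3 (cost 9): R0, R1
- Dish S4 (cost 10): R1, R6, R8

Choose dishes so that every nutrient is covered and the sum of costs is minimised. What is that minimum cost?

S1, S4 together cover every nutrient (S1 ∪ S4 = {R0, R1, R2, R3, R4, R5, R6, R7, R8}); total cost 9 + 10 = 19.
No covering selection has total cost below 19.

19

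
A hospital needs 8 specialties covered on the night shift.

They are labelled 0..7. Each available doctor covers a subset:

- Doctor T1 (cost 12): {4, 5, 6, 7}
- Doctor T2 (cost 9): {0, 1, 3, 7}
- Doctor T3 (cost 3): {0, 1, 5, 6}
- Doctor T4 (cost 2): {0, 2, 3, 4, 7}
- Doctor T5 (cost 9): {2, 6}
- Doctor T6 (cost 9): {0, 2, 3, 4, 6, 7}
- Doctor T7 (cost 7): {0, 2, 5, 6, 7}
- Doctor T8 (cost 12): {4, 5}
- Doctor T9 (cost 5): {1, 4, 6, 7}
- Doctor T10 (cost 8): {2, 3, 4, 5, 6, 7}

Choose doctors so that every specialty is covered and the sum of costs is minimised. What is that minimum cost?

5

T3, T4 together cover every specialty (T3 ∪ T4 = {0, 1, 2, 3, 4, 5, 6, 7}); total cost 3 + 2 = 5.
No covering selection has total cost below 5.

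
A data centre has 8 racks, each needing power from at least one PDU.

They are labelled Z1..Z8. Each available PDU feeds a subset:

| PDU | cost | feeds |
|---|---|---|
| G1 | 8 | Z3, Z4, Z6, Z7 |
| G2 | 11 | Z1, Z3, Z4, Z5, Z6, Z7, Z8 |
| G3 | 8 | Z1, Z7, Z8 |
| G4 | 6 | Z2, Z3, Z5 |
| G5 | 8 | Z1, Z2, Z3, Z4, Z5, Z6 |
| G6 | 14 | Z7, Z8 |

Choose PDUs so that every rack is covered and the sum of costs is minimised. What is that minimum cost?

16

G3, G5 together cover every rack (G3 ∪ G5 = {Z1, Z2, Z3, Z4, Z5, Z6, Z7, Z8}); total cost 8 + 8 = 16.
No covering selection has total cost below 16.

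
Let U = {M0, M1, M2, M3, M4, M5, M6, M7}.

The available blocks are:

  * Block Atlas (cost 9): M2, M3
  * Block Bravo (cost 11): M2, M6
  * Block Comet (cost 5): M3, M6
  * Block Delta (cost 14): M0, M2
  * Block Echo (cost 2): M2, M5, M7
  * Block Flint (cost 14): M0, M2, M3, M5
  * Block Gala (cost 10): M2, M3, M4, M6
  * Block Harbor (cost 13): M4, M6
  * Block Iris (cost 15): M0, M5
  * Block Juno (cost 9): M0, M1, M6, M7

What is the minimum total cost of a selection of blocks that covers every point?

Echo, Gala, Juno together cover every point (Echo ∪ Gala ∪ Juno = {M0, M1, M2, M3, M4, M5, M6, M7}); total cost 2 + 10 + 9 = 21.
The greedy pick Echo, Comet, Juno, Gala costs 26; no covering selection beats 21.

21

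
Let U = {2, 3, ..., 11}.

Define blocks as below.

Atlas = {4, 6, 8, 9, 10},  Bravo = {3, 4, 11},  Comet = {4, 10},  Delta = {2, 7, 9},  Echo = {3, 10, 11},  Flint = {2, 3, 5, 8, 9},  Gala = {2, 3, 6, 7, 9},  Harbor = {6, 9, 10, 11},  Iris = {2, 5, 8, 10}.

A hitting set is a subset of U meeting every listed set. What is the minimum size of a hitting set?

Take H = {2, 4, 11}. Each listed block contains at least one of these, so H is a hitting set of size 3.
No choice of 2 points meets every block, so 3 is the minimum.

3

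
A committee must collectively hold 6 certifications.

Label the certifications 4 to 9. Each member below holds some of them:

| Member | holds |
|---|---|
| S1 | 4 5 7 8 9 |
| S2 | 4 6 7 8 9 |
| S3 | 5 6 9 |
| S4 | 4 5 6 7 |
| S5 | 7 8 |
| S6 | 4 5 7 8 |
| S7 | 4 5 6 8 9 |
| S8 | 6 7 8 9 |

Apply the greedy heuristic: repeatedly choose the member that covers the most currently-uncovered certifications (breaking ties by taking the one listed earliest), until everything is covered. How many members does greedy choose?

Greedy: pick S1 (covers 5 new) → pick S2 (covers 1 new). Total picks: 2.

2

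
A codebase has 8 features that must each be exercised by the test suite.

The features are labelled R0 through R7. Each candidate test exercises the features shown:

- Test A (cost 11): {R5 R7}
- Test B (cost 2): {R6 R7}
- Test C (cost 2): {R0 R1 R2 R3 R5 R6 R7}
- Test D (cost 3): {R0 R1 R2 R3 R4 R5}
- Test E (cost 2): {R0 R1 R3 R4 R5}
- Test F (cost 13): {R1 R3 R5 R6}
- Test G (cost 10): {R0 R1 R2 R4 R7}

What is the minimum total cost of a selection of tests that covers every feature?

C, E together cover every feature (C ∪ E = {R0, R1, R2, R3, R4, R5, R6, R7}); total cost 2 + 2 = 4.
No covering selection has total cost below 4.

4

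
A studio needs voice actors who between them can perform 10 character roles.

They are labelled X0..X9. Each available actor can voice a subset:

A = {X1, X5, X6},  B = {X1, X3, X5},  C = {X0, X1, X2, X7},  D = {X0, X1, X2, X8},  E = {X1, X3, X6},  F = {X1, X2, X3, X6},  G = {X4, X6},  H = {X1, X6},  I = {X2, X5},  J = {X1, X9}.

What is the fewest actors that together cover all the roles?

5

B and C and D and G and J together: B ∪ C ∪ D ∪ G ∪ J = {X0, X1, X2, X3, X4, X5, X6, X7, X8, X9} — every role is covered.
No 4 of the 10 actors cover everything (all 210 combinations miss at least one role), so 5 is optimal.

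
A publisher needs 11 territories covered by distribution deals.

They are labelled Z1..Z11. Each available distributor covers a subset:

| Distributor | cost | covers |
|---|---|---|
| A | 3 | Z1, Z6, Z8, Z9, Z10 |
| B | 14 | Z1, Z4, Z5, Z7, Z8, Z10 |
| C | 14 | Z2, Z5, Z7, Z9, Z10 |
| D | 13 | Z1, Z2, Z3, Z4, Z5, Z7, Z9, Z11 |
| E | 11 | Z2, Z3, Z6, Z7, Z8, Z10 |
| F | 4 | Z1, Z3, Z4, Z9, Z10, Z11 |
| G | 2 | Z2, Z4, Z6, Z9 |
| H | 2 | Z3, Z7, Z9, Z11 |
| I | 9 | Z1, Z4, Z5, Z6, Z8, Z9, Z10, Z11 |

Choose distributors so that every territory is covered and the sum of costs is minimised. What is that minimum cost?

13

G, H, I together cover every territory (G ∪ H ∪ I = {Z1, Z2, Z3, Z4, Z5, Z6, Z7, Z8, Z9, Z10, Z11}); total cost 2 + 2 + 9 = 13.
The greedy pick G, H, A, I costs 16; no covering selection beats 13.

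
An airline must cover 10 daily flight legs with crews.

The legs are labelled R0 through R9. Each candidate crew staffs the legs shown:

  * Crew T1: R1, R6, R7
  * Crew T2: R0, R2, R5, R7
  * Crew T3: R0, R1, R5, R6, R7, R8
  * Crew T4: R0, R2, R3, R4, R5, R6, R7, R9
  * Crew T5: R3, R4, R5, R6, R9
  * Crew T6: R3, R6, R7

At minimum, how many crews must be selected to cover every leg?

2

T3 and T4 together: T3 ∪ T4 = {R0, R1, R2, R3, R4, R5, R6, R7, R8, R9} — every leg is covered.
No single crew has all 10 legs (the largest, T4, has 8), so 2 is optimal.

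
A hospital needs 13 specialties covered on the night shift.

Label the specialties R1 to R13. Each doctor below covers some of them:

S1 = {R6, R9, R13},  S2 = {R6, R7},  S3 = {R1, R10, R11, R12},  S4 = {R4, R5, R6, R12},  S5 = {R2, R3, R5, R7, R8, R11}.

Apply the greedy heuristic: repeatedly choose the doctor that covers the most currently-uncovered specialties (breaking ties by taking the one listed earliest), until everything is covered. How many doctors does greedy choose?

Greedy: pick S5 (covers 6 new) → pick S1 (covers 3 new) → pick S3 (covers 3 new) → pick S4 (covers 1 new). Total picks: 4.

4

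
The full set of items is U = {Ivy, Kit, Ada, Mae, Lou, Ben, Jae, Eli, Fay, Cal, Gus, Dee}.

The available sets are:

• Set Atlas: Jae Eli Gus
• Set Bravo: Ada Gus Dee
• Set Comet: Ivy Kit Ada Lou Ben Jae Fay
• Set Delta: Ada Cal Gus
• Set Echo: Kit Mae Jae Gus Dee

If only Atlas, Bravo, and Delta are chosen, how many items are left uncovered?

6

Union of Atlas, Bravo, Delta = {Ada, Jae, Eli, Cal, Gus, Dee}.
Not covered: Ivy, Kit, Mae, Lou, Ben, Fay — 6 items.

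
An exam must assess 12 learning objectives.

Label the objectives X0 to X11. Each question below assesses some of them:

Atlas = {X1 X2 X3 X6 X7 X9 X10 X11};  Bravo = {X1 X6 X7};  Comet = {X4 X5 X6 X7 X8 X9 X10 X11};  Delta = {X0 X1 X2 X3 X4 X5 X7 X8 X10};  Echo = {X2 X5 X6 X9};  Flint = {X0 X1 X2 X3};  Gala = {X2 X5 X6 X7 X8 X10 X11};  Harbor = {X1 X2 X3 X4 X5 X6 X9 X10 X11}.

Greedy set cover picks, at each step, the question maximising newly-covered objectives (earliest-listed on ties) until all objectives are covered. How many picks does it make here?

2

Greedy: pick Delta (covers 9 new) → pick Atlas (covers 3 new). Total picks: 2.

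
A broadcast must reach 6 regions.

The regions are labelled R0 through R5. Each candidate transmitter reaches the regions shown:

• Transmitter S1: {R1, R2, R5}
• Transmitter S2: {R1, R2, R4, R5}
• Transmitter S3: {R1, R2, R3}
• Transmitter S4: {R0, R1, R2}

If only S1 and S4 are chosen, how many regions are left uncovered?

Union of S1, S4 = {R0, R1, R2, R5}.
Not covered: R3, R4 — 2 regions.

2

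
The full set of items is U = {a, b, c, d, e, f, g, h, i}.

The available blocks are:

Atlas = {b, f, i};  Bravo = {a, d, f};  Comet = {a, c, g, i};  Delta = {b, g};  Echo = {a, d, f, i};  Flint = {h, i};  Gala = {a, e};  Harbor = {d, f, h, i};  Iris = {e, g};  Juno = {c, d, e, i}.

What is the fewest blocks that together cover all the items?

4

Delta and Gala and Harbor and Juno together: Delta ∪ Gala ∪ Harbor ∪ Juno = {a, b, c, d, e, f, g, h, i} — every item is covered.
No 3 of the 10 blocks cover everything (all 120 combinations miss at least one item), so 4 is optimal.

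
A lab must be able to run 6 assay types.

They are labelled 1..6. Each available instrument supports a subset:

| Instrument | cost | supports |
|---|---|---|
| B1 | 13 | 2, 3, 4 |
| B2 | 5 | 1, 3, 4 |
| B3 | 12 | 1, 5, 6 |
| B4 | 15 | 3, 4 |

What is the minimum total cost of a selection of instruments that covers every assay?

B1, B3 together cover every assay (B1 ∪ B3 = {1, 2, 3, 4, 5, 6}); total cost 13 + 12 = 25.
The greedy pick B2, B3, B1 costs 30; no covering selection beats 25.

25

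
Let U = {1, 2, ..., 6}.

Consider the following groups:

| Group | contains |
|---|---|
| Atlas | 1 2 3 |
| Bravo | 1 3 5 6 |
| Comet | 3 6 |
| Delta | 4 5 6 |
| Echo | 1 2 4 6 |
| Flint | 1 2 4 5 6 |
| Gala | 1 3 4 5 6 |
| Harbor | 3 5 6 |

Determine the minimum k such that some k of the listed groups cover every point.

Echo and Harbor cover everything between them: the union {1, 2, 3, 4, 5, 6} is all of U.
No single group has all 6 points (the largest, Flint, has 5), so 2 is optimal.

2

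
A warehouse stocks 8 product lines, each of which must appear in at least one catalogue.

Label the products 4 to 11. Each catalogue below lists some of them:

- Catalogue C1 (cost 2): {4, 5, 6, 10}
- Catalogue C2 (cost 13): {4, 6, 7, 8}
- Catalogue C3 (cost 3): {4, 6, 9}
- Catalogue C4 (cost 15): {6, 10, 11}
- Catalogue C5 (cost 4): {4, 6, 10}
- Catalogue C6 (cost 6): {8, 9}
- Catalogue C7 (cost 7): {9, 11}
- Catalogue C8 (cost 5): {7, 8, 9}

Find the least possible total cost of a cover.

14

C1, C7, C8 together cover every product (C1 ∪ C7 ∪ C8 = {4, 5, 6, 7, 8, 9, 10, 11}); total cost 2 + 7 + 5 = 14.
No covering selection has total cost below 14.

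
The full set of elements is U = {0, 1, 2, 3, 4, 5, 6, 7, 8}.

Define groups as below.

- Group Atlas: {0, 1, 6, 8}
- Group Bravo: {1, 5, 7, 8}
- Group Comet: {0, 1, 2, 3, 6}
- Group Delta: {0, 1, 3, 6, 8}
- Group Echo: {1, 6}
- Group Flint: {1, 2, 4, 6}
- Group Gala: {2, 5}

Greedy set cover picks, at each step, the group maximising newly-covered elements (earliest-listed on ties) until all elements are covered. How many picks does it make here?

3

Greedy: pick Comet (covers 5 new) → pick Bravo (covers 3 new) → pick Flint (covers 1 new). Total picks: 3.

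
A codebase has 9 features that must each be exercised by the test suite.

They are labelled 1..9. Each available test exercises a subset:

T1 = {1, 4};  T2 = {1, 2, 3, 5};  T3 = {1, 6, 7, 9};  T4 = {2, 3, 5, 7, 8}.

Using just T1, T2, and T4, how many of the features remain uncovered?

Union of T1, T2, T4 = {1, 2, 3, 4, 5, 7, 8}.
Not covered: 6, 9 — 2 features.

2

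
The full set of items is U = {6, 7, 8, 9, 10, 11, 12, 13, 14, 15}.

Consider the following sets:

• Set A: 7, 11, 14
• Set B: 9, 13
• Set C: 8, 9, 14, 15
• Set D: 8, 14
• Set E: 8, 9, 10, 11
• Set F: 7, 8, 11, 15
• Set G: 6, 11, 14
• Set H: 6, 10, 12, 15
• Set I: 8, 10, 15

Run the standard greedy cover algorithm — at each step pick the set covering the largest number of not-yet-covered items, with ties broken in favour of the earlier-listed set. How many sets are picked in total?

Greedy: pick C (covers 4 new) → pick H (covers 3 new) → pick A (covers 2 new) → pick B (covers 1 new). Total picks: 4.

4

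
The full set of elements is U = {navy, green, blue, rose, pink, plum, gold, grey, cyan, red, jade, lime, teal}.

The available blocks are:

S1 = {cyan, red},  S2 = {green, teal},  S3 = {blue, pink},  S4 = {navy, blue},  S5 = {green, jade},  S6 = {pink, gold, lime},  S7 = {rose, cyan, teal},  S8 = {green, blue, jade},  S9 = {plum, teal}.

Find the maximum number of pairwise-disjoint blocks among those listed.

5

S1, S4, S5, S6, S9 are pairwise disjoint (S1={cyan,red}; S4={navy,blue}; S5={green,jade}; S6={pink,gold,lime}; S9={plum,teal}).
Every remaining block overlaps one of these, and no 6 of the listed blocks are pairwise disjoint, so 5 is the maximum.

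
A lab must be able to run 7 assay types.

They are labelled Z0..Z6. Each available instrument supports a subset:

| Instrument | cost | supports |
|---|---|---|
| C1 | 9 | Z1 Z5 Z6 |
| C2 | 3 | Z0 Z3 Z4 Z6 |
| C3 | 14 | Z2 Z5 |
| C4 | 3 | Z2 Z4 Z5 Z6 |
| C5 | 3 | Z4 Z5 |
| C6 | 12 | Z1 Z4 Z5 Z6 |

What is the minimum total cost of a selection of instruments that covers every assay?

15

C1, C2, C4 together cover every assay (C1 ∪ C2 ∪ C4 = {Z0, Z1, Z2, Z3, Z4, Z5, Z6}); total cost 9 + 3 + 3 = 15.
No covering selection has total cost below 15.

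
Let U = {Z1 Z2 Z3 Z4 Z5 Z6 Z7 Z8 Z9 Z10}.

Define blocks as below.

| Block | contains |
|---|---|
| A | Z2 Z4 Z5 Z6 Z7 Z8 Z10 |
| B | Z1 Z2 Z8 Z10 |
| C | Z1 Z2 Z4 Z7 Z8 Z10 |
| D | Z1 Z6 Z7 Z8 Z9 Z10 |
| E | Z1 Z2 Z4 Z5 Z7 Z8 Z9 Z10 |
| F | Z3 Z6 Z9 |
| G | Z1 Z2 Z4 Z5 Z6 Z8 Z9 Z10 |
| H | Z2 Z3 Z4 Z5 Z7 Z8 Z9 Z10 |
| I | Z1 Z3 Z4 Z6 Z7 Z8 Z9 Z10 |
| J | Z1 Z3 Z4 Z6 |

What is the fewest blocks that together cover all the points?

2

G and H together: G ∪ H = {Z1, Z2, Z3, Z4, Z5, Z6, Z7, Z8, Z9, Z10} — every point is covered.
No single block has all 10 points (the largest, E, has 8), so 2 is optimal.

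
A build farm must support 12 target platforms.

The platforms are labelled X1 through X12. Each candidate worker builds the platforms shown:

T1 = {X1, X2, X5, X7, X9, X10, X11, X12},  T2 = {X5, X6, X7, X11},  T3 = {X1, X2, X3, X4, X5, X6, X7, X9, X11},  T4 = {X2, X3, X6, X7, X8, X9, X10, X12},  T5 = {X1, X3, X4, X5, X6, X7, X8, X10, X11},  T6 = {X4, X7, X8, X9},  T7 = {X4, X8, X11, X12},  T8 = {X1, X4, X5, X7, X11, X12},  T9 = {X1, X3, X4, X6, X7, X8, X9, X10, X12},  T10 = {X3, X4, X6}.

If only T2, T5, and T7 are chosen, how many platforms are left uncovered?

Union of T2, T5, T7 = {X1, X3, X4, X5, X6, X7, X8, X10, X11, X12}.
Not covered: X2, X9 — 2 platforms.

2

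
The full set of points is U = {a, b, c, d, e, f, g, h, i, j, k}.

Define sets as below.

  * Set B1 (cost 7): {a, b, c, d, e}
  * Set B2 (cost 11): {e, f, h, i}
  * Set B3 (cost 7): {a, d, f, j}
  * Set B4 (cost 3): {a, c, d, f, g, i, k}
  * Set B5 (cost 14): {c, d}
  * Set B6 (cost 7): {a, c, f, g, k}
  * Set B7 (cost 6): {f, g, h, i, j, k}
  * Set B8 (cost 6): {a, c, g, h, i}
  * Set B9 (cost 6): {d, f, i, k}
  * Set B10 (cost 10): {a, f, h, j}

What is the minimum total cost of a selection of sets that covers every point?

13

B1, B7 together cover every point (B1 ∪ B7 = {a, b, c, d, e, f, g, h, i, j, k}); total cost 7 + 6 = 13.
The greedy pick B4, B7, B1 costs 16; no covering selection beats 13.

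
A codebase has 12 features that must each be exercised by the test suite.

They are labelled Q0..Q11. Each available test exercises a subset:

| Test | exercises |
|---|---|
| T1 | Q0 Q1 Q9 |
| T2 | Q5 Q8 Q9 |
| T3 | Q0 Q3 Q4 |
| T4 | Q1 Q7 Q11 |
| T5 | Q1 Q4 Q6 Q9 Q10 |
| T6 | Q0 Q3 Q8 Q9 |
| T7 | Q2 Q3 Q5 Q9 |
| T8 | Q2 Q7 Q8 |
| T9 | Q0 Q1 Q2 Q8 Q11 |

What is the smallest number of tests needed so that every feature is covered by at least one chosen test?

4

T5 and T7 and T8 and T9 together: T5 ∪ T7 ∪ T8 ∪ T9 = {Q0, Q1, Q2, Q3, Q4, Q5, Q6, Q7, Q8, Q9, Q10, Q11} — every feature is covered.
No 3 of the 9 tests cover everything (all 84 combinations miss at least one feature), so 4 is optimal.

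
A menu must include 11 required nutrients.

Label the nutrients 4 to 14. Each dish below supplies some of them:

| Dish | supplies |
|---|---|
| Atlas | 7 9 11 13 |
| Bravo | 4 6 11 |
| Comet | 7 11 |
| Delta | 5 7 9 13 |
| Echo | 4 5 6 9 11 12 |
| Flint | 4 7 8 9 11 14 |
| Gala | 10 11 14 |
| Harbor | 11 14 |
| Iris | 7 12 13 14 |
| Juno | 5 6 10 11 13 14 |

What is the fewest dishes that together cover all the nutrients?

3

Take {Flint, Iris, Juno}. Their union is {4, 5, 6, 7, 8, 9, 10, 11, 12, 13, 14}, which is all 11 nutrients.
Only Flint contains 8, so Flint is forced; the remaining 5 nutrients need at least 2 more dishes (each remaining dish adds at most 4) — so at least 3 dishes are needed, and 3 is optimal.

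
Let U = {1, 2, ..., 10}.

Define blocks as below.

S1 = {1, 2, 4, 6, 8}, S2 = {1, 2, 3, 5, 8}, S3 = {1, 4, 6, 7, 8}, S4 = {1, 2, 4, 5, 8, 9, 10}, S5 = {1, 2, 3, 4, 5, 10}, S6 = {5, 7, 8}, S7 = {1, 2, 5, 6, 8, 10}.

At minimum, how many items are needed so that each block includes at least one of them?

The 2 items {5, 6} hit every block.
No single item lies in every block, so at least 2 are needed and 2 is optimal.

2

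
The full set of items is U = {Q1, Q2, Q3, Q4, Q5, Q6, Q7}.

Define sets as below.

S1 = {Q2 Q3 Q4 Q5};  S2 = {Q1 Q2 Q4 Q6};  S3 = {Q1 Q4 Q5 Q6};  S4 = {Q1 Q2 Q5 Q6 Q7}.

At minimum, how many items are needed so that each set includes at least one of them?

2

H = {Q1, Q4} meets every set (each contains at least one member of H), and |H| = 2.
No single item lies in every set, so at least 2 are needed and 2 is optimal.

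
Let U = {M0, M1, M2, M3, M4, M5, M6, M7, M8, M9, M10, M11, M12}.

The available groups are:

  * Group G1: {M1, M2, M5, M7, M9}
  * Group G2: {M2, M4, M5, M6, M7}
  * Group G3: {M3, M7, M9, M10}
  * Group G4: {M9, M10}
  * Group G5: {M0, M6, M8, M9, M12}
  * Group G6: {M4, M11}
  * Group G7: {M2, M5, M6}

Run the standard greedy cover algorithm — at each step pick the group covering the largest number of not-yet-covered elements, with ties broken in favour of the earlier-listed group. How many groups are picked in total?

4

Greedy: pick G1 (covers 5 new) → pick G5 (covers 4 new) → pick G3 (covers 2 new) → pick G6 (covers 2 new). Total picks: 4.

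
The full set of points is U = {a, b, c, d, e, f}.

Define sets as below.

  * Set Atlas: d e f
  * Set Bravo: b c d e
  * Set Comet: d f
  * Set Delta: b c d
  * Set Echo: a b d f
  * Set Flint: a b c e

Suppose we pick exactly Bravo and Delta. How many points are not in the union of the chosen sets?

2

Union of Bravo, Delta = {b, c, d, e}.
Not covered: a, f — 2 points.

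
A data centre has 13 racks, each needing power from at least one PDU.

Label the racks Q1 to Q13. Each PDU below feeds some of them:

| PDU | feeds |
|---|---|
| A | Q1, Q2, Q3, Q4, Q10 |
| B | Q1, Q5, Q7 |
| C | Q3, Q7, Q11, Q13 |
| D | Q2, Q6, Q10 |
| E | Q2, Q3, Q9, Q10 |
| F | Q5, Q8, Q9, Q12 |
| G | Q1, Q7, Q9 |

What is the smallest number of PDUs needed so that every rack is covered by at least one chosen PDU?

A and C and D and F together: A ∪ C ∪ D ∪ F = {Q1, Q2, Q3, Q4, Q5, Q6, Q7, Q8, Q9, Q10, Q11, Q12, Q13} — every rack is covered.
Only D contains Q6, so D is forced; the remaining 10 racks need at least 3 more PDUs (each remaining PDU adds at most 4) — so at least 4 PDUs are needed, and 4 is optimal.

4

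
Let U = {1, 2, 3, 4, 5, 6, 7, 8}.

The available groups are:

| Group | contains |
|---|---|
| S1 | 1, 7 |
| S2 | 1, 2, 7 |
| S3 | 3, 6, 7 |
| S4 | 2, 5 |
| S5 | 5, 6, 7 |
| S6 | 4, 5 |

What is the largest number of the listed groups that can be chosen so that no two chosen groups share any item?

S3, S6 are pairwise disjoint (S3={3,6,7}; S6={4,5}).
Every remaining group overlaps one of these, and no 3 of the listed groups are pairwise disjoint, so 2 is the maximum.

2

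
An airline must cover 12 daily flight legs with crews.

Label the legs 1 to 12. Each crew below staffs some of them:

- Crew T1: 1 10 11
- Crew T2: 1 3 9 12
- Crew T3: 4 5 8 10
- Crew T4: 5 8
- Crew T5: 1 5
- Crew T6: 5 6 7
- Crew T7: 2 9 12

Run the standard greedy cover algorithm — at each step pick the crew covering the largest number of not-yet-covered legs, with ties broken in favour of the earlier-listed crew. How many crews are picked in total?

Greedy: pick T2 (covers 4 new) → pick T3 (covers 4 new) → pick T6 (covers 2 new) → pick T1 (covers 1 new) → pick T7 (covers 1 new). Total picks: 5.

5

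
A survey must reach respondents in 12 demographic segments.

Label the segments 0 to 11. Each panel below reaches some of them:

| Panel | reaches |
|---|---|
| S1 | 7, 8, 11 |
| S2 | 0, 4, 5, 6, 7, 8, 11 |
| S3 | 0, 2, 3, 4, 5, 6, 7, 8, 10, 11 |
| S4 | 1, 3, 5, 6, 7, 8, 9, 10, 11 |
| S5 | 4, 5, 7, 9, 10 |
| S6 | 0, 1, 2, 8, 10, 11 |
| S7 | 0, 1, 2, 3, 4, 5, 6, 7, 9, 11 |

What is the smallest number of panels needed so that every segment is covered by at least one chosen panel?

2

Take {S6, S7}. Their union is {0, 1, 2, 3, 4, 5, 6, 7, 8, 9, 10, 11}, which is all 12 segments.
No single panel has all 12 segments (the largest, S3, has 10), so 2 is optimal.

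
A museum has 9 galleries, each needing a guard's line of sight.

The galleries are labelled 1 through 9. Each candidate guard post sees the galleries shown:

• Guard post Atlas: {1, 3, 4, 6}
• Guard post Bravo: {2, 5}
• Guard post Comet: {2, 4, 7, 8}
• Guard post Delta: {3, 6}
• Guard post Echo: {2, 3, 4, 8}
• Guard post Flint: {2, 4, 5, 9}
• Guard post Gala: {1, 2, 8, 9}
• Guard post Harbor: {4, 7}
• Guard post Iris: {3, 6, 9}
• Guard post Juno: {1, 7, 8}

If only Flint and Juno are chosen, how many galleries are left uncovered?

Union of Flint, Juno = {1, 2, 4, 5, 7, 8, 9}.
Not covered: 3, 6 — 2 galleries.

2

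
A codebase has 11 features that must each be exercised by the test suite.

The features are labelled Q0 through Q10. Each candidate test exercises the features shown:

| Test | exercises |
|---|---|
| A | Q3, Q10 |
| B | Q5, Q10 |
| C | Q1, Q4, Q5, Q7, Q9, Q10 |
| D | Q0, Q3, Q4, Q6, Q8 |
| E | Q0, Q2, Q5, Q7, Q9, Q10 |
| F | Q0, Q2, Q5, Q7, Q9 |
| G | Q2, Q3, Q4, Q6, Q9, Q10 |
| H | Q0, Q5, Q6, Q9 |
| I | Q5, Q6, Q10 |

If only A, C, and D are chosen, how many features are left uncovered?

1

Union of A, C, D = {Q0, Q1, Q3, Q4, Q5, Q6, Q7, Q8, Q9, Q10}.
Not covered: Q2 — 1 feature.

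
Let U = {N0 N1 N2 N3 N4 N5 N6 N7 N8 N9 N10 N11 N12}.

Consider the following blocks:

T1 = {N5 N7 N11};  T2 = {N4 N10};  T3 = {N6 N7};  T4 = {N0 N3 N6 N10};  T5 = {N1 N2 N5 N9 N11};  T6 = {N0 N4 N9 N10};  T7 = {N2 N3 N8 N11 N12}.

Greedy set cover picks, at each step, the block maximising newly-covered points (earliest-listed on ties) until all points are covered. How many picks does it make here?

5

Greedy: pick T5 (covers 5 new) → pick T4 (covers 4 new) → pick T7 (covers 2 new) → pick T1 (covers 1 new) → pick T2 (covers 1 new). Total picks: 5.
(The true minimum cover uses only 4 blocks, so greedy is not optimal here.)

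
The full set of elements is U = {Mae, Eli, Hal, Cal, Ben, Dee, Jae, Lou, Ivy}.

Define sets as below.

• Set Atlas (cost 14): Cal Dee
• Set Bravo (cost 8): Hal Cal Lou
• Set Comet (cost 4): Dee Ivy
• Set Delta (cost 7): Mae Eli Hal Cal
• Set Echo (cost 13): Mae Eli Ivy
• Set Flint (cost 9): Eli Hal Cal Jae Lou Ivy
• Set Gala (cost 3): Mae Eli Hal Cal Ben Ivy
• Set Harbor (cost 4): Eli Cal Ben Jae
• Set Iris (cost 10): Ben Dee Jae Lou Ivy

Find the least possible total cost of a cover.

Gala, Iris together cover every element (Gala ∪ Iris = {Mae, Eli, Hal, Cal, Ben, Dee, Jae, Lou, Ivy}); total cost 3 + 10 = 13.
No covering selection has total cost below 13.

13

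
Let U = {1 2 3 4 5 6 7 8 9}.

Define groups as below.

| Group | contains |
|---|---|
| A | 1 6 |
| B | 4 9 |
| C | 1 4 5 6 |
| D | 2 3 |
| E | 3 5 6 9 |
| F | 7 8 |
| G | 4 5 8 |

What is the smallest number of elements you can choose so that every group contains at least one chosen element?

Take H = {2, 6, 8, 9}. Each listed group contains at least one of these, so H is a hitting set of size 4.
The groups A, B, D, F are pairwise disjoint, so any hitting set needs a separate element for each — at least 4. Hence 4 is optimal.

4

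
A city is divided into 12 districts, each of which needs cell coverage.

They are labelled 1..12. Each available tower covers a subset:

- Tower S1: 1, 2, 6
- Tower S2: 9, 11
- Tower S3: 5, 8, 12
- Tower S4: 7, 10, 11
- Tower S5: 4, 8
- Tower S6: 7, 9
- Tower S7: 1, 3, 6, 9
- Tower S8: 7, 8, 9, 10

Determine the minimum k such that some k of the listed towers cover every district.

S1 and S3 and S4 and S5 and S7 together: S1 ∪ S3 ∪ S4 ∪ S5 ∪ S7 = {1, 2, 3, 4, 5, 6, 7, 8, 9, 10, 11, 12} — every district is covered.
No 4 of the 8 towers cover everything (all 70 combinations miss at least one district), so 5 is optimal.

5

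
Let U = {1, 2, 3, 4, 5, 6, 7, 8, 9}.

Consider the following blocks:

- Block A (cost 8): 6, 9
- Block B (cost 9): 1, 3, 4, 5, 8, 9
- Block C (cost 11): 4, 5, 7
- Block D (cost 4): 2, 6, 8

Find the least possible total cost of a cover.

24

B, C, D together cover every item (B ∪ C ∪ D = {1, 2, 3, 4, 5, 6, 7, 8, 9}); total cost 9 + 11 + 4 = 24.
No covering selection has total cost below 24.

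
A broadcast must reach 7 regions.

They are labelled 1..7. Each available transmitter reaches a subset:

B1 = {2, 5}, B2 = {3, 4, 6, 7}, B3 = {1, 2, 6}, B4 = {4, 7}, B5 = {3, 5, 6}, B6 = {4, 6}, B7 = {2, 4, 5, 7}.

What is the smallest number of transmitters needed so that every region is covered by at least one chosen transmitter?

B3 and B5 and B7 together: B3 ∪ B5 ∪ B7 = {1, 2, 3, 4, 5, 6, 7} — every region is covered.
Only B3 contains 1, so B3 is forced; the remaining 4 regions need at least 2 more transmitters (each remaining transmitter adds at most 3) — so at least 3 transmitters are needed, and 3 is optimal.

3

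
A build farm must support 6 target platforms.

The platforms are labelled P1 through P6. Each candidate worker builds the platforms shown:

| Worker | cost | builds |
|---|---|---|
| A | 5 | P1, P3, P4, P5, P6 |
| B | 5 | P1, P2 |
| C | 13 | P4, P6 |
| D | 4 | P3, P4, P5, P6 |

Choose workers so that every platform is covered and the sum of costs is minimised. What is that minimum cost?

9

B, D together cover every platform (B ∪ D = {P1, P2, P3, P4, P5, P6}); total cost 5 + 4 = 9.
The greedy pick A, B costs 10; no covering selection beats 9.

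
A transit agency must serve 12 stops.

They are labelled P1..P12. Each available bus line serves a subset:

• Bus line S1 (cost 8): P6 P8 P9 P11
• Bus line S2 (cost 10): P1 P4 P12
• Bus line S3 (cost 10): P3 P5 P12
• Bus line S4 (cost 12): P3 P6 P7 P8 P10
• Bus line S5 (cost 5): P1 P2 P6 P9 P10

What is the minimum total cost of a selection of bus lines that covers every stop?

S1, S2, S3, S4, S5 together cover every stop (S1 ∪ S2 ∪ S3 ∪ S4 ∪ S5 = {P1, P2, P3, P4, P5, P6, P7, P8, P9, P10, P11, P12}); total cost 8 + 10 + 10 + 12 + 5 = 45.
No covering selection has total cost below 45.

45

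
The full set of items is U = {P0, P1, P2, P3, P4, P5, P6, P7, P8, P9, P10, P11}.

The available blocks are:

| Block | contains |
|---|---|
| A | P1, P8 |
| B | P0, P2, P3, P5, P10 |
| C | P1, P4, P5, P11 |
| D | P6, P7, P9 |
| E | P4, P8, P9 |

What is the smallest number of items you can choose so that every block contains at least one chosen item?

H = {P1, P3, P9} meets every block (each contains at least one member of H), and |H| = 3.
The blocks A, B, D are pairwise disjoint, so any hitting set needs a separate item for each — at least 3. Hence 3 is optimal.

3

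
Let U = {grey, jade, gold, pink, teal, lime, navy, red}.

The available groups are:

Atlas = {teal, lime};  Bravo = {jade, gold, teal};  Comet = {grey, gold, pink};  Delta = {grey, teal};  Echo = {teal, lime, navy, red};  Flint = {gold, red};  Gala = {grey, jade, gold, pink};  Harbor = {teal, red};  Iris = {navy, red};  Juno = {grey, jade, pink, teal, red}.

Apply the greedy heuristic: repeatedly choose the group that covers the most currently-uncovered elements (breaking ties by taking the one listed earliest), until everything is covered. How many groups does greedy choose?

3

Greedy: pick Juno (covers 5 new) → pick Echo (covers 2 new) → pick Bravo (covers 1 new). Total picks: 3.
(The true minimum cover uses only 2 groups, so greedy is not optimal here.)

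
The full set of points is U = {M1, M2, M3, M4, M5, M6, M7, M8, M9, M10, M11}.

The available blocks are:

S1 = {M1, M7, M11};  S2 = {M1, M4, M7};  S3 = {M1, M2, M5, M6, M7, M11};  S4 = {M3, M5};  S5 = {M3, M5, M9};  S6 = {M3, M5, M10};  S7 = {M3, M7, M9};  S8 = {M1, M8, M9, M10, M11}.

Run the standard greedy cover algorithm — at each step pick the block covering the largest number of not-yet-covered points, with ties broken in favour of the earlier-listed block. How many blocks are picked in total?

4

Greedy: pick S3 (covers 6 new) → pick S8 (covers 3 new) → pick S2 (covers 1 new) → pick S4 (covers 1 new). Total picks: 4.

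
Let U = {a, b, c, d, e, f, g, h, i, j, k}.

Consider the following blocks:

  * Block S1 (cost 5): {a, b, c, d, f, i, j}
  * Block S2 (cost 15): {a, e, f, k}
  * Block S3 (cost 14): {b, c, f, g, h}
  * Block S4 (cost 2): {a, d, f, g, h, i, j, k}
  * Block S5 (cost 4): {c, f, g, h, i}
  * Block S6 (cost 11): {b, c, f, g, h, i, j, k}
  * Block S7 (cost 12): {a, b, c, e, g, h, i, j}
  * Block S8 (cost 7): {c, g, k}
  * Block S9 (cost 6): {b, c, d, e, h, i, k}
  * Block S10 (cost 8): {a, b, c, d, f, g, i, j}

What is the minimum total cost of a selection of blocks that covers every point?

S4, S9 together cover every point (S4 ∪ S9 = {a, b, c, d, e, f, g, h, i, j, k}); total cost 2 + 6 = 8.
No covering selection has total cost below 8.

8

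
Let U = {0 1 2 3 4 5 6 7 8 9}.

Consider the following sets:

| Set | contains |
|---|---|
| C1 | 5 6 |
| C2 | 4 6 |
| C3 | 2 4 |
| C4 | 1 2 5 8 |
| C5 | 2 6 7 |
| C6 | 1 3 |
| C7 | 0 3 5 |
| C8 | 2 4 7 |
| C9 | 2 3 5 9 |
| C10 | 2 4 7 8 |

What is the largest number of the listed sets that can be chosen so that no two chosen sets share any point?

3

C1, C3, C6 are pairwise disjoint (C1={5,6}; C3={2,4}; C6={1,3}).
Every remaining set overlaps one of these, and no 4 of the listed sets are pairwise disjoint, so 3 is the maximum.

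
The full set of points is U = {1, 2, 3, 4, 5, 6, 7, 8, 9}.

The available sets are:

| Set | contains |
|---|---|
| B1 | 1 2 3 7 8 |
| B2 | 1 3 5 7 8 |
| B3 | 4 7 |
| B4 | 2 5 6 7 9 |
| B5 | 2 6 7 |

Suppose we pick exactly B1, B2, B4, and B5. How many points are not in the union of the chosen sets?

1

Union of B1, B2, B4, B5 = {1, 2, 3, 5, 6, 7, 8, 9}.
Not covered: 4 — 1 point.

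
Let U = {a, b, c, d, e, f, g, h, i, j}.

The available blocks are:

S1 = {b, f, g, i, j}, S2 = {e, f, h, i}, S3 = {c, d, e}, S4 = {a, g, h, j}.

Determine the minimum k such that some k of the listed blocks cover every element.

S1, S3, and S4 cover everything between them: the union {a, b, c, d, e, f, g, h, i, j} is all of U.
Only S4 contains a, so S4 is forced; the remaining 6 elements need at least 2 more blocks (each remaining block adds at most 3) — so at least 3 blocks are needed, and 3 is optimal.

3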